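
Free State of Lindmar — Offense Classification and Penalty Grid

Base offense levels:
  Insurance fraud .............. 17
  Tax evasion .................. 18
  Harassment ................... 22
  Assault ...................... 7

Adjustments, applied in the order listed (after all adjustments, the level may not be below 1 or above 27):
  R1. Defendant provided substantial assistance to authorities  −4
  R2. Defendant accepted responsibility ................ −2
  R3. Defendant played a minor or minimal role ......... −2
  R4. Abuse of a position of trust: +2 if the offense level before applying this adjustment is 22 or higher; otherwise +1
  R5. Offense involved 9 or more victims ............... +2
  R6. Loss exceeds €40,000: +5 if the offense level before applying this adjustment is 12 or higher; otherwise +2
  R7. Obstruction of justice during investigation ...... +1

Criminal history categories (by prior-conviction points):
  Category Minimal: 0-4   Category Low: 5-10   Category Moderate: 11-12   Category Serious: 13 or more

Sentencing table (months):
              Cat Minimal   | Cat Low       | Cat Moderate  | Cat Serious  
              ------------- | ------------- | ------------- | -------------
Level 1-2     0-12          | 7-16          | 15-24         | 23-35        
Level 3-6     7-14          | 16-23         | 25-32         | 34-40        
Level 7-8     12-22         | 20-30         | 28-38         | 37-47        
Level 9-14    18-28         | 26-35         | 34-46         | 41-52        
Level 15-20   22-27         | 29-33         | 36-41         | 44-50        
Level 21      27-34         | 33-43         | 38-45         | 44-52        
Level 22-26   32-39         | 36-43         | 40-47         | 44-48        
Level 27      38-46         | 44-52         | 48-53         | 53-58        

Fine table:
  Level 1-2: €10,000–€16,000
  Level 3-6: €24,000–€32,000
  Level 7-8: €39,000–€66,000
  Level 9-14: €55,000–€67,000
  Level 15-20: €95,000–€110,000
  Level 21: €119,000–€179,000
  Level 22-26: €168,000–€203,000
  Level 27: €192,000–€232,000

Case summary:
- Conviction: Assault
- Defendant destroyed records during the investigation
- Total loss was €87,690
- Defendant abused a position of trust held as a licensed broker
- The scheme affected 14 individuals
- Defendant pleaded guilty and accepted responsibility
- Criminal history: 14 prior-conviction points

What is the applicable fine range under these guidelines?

Base offense level for assault: 7.
R2 applies: 7 − 2 = 5.
R3 does not apply.
R4 applies (level before this adjustment is 5 < 22, so +1): 5 + 1 = 6.
R5 applies: 6 + 2 = 8.
R6 applies (level before this adjustment is 8 < 12, so +2): 8 + 2 = 10.
R7 applies: 10 + 1 = 11.
Final offense level: 11.
Level 11 falls in the 9-14 band.
Fine table: Level 9-14 → €55,000–€67,000.

€55,000–€67,000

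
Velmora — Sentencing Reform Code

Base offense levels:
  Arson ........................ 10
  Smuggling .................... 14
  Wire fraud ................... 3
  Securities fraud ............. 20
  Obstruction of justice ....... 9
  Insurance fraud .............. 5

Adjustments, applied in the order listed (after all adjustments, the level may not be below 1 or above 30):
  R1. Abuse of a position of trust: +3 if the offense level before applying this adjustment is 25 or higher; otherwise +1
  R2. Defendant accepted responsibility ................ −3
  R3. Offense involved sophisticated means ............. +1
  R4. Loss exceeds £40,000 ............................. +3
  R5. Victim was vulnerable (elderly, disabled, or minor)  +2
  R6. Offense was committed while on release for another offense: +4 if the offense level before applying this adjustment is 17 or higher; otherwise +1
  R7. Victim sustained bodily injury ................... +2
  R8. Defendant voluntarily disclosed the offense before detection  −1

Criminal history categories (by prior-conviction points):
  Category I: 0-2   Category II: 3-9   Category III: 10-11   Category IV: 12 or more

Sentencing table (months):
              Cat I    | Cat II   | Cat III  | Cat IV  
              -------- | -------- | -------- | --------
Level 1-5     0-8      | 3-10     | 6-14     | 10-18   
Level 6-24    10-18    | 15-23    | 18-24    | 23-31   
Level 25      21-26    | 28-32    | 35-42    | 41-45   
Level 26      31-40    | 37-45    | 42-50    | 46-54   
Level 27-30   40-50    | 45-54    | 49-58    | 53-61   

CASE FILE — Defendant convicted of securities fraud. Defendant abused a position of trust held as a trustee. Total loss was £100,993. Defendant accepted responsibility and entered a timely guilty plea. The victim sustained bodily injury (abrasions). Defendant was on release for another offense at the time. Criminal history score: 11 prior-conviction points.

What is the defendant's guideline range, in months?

49-58 months

Base offense level for securities fraud: 20.
R1 applies (level before this adjustment is 20 < 25, so +1): 20 + 1 = 21.
R2 applies: 21 − 3 = 18.
R3 does not apply.
R4 applies: 18 + 3 = 21.
R6 applies (level before this adjustment is 21 ≥ 17, so +4): 21 + 4 = 25.
R7 applies: 25 + 2 = 27.
Final offense level: 27.
Criminal history: 11 prior points → Category III (10-11).
Level 27 falls in the 27-30 band.
Grid: Level 27-30 × Category III = 49-58 months.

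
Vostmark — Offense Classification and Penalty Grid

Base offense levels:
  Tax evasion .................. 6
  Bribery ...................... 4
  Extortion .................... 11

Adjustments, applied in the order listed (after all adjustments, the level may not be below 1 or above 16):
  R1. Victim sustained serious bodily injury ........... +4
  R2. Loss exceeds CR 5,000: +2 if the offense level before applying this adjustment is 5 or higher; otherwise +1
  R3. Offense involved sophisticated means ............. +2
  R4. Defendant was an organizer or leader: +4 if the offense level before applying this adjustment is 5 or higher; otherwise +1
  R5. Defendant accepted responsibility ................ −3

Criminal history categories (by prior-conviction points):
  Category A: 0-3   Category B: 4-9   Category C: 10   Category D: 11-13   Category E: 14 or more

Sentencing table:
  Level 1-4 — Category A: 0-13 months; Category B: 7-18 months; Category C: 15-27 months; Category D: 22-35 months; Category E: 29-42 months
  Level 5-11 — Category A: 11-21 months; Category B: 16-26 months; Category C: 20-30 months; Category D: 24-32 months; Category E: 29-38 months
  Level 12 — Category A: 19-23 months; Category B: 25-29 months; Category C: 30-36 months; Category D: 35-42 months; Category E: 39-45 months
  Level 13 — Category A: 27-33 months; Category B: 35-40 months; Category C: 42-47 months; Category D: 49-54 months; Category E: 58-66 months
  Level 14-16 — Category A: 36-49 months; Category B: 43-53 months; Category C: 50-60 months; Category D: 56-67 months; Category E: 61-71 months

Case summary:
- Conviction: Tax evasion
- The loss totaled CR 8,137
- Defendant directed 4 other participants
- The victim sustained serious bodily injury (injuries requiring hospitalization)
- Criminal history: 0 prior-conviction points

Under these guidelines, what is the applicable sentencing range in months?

36-49 months

Base offense level for tax evasion: 6.
R1 applies: 6 + 4 = 10.
R2 applies (level before this adjustment is 10 ≥ 5, so +2): 10 + 2 = 12.
R3 does not apply.
R4 applies (level before this adjustment is 12 ≥ 5, so +4): 12 + 4 = 16.
Final offense level: 16.
Criminal history: 0 prior points → Category A (0-3).
Level 16 falls in the 14-16 band.
Grid: Level 14-16 × Category A = 36-49 months.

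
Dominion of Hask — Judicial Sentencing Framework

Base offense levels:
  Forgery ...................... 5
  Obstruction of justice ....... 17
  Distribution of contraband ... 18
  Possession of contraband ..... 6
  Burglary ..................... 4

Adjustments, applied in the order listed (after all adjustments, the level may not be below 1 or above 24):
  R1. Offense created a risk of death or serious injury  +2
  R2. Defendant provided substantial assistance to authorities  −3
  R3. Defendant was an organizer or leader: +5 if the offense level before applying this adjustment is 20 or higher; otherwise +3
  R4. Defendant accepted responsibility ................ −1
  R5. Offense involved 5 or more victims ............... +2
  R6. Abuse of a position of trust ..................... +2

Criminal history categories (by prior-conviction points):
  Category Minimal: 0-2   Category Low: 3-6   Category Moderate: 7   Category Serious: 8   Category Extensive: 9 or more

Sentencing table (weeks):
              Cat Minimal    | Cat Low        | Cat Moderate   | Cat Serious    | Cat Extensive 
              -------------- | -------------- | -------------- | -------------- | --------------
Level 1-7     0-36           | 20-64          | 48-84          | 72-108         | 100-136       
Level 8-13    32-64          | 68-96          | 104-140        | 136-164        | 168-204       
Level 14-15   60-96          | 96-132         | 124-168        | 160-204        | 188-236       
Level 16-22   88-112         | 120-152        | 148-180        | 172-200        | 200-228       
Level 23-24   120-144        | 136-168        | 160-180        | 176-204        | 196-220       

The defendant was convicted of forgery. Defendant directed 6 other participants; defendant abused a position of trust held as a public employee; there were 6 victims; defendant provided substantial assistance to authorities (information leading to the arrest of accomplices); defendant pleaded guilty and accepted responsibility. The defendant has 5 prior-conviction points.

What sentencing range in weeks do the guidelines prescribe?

68-96 weeks

Base offense level for forgery: 5.
R2 applies: 5 − 3 = 2.
R3 applies (level before this adjustment is 2 < 20, so +3): 2 + 3 = 5.
R4 applies: 5 − 1 = 4.
R5 applies: 4 + 2 = 6.
R6 applies: 6 + 2 = 8.
Final offense level: 8.
Criminal history: 5 prior points → Category Low (3-6).
Level 8 falls in the 8-13 band.
Grid: Level 8-13 × Category Low = 68-96 weeks.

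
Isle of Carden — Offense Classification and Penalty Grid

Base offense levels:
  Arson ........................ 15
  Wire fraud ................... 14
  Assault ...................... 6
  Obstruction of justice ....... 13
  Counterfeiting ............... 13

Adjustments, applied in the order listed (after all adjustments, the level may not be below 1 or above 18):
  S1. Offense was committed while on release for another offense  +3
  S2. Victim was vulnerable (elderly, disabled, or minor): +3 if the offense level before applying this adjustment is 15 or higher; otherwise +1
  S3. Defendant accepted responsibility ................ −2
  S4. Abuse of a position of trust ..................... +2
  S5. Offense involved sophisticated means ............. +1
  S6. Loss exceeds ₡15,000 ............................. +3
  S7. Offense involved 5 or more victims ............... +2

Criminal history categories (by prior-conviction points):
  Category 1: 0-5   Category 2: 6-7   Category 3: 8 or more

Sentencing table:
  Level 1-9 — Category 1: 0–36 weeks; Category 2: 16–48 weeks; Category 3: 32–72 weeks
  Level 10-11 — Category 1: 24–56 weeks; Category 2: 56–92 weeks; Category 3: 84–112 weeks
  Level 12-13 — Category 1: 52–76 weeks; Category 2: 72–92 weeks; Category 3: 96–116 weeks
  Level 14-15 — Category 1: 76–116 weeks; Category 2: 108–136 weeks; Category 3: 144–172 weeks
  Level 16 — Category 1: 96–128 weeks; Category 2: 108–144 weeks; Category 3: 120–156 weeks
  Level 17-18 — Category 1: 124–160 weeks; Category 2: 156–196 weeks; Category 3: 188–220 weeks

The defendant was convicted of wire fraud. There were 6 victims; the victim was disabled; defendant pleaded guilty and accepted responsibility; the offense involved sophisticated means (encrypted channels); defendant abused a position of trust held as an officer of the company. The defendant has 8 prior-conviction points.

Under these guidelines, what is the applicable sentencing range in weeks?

Base offense level for wire fraud: 14.
S1 does not apply.
S2 applies (level before this adjustment is 14 < 15, so +1): 14 + 1 = 15.
S3 applies: 15 − 2 = 13.
S4 applies: 13 + 2 = 15.
S5 applies: 15 + 1 = 16.
S7 applies: 16 + 2 = 18.
Final offense level: 18.
Criminal history: 8 prior points → Category 3 (8+).
Level 18 falls in the 17-18 band.
Grid: Level 17-18 × Category 3 = 188-220 weeks.

188-220 weeks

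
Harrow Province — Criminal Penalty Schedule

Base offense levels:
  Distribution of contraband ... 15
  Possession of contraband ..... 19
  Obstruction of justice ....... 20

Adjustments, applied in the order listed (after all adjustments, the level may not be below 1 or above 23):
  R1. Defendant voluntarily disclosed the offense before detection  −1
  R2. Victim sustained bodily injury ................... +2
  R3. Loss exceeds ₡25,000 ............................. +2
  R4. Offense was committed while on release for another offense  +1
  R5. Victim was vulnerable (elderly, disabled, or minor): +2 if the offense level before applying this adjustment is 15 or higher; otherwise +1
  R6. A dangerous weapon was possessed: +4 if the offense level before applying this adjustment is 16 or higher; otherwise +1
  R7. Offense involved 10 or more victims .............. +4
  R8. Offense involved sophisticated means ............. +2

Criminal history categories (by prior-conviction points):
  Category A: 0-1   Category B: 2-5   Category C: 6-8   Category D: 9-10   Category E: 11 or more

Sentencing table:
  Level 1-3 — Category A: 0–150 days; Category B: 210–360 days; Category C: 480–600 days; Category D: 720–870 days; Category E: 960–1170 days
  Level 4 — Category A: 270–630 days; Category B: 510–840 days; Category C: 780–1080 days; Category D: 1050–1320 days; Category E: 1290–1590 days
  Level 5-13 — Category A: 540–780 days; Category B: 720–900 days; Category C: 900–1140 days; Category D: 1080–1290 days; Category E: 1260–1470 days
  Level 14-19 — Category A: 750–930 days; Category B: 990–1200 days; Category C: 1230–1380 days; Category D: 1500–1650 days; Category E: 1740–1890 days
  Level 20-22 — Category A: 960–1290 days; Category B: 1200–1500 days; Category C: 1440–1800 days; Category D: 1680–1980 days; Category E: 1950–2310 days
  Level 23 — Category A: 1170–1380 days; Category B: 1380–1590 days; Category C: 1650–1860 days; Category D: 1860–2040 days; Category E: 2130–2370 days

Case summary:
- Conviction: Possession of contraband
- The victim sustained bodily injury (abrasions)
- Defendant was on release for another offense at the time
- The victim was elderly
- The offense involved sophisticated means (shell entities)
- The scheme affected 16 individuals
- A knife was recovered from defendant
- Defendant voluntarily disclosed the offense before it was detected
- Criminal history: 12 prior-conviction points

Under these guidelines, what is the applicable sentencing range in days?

2130-2370 days

Base offense level for possession of contraband: 19.
R1 applies: 19 − 1 = 18.
R2 applies: 18 + 2 = 20.
R4 applies: 20 + 1 = 21.
R5 applies (level before this adjustment is 21 ≥ 15, so +2): 21 + 2 = 23.
R6 applies (level before this adjustment is 23 ≥ 16, so +4): 23 + 4 = 27.
R7 applies: 27 + 4 = 31.
R8 applies: 31 + 2 = 33.
Level 33 exceeds the maximum of 23; capped at 23.
Final offense level: 23.
Criminal history: 12 prior points → Category E (11+).
Level 23 falls in the 23 band.
Grid: Level 23 × Category E = 2130-2370 days.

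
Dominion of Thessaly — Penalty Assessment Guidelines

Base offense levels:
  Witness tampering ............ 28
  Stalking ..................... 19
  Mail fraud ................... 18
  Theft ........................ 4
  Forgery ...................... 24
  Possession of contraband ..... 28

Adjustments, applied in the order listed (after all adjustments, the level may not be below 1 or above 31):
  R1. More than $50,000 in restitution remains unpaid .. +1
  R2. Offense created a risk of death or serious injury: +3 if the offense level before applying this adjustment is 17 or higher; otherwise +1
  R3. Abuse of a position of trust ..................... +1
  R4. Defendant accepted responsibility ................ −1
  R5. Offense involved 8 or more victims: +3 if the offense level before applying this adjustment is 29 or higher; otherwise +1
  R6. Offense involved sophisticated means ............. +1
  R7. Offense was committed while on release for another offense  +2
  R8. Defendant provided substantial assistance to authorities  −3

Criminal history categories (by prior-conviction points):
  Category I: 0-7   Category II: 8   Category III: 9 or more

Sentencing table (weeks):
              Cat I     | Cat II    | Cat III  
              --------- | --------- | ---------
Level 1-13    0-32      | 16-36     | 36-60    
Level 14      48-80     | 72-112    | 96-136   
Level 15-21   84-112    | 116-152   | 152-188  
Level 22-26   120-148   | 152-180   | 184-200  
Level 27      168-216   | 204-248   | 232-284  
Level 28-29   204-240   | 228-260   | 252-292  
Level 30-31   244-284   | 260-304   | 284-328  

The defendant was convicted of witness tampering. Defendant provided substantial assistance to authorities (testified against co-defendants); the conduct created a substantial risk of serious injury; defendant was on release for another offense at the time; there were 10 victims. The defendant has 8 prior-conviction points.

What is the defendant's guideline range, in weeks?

260-304 weeks

Base offense level for witness tampering: 28.
R1 does not apply.
R2 applies (level before this adjustment is 28 ≥ 17, so +3): 28 + 3 = 31.
R3 does not apply.
R5 applies (level before this adjustment is 31 ≥ 29, so +3): 31 + 3 = 34.
R6 does not apply.
R7 applies: 34 + 2 = 36.
R8 applies: 36 − 3 = 33.
Level 33 exceeds the maximum of 31; capped at 31.
Final offense level: 31.
Criminal history: 8 prior points → Category II (8).
Level 31 falls in the 30-31 band.
Grid: Level 30-31 × Category II = 260-304 weeks.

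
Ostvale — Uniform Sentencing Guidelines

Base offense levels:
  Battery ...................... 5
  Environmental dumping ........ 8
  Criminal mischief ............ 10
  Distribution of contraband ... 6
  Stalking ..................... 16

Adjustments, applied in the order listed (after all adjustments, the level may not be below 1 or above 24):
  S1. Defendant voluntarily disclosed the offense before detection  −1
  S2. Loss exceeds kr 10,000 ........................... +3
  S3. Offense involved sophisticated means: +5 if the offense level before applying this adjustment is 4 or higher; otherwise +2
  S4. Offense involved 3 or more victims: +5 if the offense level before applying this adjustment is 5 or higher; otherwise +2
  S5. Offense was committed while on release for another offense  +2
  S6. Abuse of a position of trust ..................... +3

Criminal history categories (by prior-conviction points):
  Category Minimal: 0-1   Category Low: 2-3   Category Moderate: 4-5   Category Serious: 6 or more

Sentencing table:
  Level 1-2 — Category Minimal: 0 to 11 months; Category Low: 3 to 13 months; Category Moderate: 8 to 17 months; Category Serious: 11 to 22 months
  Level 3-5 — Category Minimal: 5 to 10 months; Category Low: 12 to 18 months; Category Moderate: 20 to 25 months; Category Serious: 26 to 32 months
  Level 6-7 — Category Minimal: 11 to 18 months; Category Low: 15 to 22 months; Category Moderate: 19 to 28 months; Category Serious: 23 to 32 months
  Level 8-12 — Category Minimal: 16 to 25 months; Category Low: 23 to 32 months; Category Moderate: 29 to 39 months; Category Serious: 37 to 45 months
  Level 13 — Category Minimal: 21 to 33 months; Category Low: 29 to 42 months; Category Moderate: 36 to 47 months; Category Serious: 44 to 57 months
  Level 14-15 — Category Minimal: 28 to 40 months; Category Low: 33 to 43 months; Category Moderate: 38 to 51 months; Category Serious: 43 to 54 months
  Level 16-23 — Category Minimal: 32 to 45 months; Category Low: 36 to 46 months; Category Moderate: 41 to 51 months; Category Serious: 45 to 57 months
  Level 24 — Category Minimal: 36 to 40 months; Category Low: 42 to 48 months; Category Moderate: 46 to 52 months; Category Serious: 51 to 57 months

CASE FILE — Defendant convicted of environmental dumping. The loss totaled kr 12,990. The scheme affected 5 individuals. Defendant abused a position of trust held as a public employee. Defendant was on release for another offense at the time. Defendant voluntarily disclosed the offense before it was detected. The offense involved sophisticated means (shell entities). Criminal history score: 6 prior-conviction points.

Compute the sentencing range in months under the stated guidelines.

51-57 months

Base offense level for environmental dumping: 8.
S1 applies: 8 − 1 = 7.
S2 applies: 7 + 3 = 10.
S3 applies (level before this adjustment is 10 ≥ 4, so +5): 10 + 5 = 15.
S4 applies (level before this adjustment is 15 ≥ 5, so +5): 15 + 5 = 20.
S5 applies: 20 + 2 = 22.
S6 applies: 22 + 3 = 25.
Level 25 exceeds the maximum of 24; capped at 24.
Final offense level: 24.
Criminal history: 6 prior points → Category Serious (6+).
Level 24 falls in the 24 band.
Grid: Level 24 × Category Serious = 51-57 months.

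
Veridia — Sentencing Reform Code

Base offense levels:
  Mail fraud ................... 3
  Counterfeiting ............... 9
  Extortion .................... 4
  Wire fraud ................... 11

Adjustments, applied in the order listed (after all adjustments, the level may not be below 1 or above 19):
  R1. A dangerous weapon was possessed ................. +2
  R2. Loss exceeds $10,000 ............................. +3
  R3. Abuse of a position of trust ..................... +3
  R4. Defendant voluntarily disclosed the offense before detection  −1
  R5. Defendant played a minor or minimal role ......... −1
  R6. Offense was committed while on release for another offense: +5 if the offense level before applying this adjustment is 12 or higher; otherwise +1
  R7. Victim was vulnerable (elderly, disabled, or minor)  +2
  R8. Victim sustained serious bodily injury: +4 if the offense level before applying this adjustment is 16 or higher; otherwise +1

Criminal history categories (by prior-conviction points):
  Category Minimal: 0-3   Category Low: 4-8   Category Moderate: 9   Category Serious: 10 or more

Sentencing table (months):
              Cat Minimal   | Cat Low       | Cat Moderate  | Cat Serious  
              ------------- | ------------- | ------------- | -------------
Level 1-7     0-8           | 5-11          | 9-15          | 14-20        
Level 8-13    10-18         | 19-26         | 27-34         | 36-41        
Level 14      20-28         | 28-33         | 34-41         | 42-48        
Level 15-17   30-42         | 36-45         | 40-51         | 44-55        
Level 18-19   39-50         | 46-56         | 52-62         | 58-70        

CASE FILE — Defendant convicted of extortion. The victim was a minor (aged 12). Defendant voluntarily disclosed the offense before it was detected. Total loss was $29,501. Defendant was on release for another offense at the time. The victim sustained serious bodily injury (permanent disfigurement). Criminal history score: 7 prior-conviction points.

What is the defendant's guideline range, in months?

19-26 months

Base offense level for extortion: 4.
R1 does not apply.
R2 applies: 4 + 3 = 7.
R4 applies: 7 − 1 = 6.
R6 applies (level before this adjustment is 6 < 12, so +1): 6 + 1 = 7.
R7 applies: 7 + 2 = 9.
R8 applies (level before this adjustment is 9 < 16, so +1): 9 + 1 = 10.
Final offense level: 10.
Criminal history: 7 prior points → Category Low (4-8).
Level 10 falls in the 8-13 band.
Grid: Level 8-13 × Category Low = 19-26 months.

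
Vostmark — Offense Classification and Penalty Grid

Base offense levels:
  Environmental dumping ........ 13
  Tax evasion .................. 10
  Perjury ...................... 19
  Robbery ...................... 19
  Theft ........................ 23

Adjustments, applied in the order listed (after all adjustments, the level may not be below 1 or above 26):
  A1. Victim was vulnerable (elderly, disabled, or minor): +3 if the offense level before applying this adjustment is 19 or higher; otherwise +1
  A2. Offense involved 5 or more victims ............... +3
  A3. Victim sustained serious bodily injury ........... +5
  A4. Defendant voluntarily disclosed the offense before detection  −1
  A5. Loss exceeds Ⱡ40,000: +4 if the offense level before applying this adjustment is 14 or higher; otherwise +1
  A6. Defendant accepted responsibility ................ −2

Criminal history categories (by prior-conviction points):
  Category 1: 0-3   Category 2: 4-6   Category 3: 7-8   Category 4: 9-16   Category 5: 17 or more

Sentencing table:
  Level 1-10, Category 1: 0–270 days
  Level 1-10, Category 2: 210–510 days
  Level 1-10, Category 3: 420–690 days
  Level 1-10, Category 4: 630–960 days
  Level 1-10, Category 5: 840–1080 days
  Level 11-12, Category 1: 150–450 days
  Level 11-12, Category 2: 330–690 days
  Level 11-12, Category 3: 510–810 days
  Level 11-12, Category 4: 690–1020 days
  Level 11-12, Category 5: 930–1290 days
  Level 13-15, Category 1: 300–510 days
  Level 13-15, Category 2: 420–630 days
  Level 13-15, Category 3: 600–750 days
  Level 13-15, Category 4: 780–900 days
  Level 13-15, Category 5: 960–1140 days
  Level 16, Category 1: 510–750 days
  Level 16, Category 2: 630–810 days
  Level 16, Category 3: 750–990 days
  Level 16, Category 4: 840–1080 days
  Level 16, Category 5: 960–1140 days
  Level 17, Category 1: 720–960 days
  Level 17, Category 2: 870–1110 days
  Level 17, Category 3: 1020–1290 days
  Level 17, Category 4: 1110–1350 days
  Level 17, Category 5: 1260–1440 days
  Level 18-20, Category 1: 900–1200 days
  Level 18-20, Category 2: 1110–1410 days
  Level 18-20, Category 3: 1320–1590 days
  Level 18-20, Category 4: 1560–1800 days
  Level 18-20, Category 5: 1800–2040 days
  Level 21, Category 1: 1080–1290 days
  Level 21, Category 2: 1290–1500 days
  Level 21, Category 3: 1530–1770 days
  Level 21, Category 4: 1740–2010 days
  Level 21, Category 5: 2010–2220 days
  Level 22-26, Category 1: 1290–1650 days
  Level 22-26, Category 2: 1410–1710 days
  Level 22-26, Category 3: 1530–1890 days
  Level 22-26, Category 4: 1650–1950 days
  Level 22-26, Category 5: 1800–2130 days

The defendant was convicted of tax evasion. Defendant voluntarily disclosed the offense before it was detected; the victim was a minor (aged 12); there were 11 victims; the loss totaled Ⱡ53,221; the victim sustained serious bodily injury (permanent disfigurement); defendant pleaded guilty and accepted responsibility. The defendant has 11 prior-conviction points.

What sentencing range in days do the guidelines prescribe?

1560-1800 days

Base offense level for tax evasion: 10.
A1 applies (level before this adjustment is 10 < 19, so +1): 10 + 1 = 11.
A2 applies: 11 + 3 = 14.
A3 applies: 14 + 5 = 19.
A4 applies: 19 − 1 = 18.
A5 applies (level before this adjustment is 18 ≥ 14, so +4): 18 + 4 = 22.
A6 applies: 22 − 2 = 20.
Final offense level: 20.
Criminal history: 11 prior points → Category 4 (9-16).
Level 20 falls in the 18-20 band.
Grid: Level 18-20 × Category 4 = 1560-1800 days.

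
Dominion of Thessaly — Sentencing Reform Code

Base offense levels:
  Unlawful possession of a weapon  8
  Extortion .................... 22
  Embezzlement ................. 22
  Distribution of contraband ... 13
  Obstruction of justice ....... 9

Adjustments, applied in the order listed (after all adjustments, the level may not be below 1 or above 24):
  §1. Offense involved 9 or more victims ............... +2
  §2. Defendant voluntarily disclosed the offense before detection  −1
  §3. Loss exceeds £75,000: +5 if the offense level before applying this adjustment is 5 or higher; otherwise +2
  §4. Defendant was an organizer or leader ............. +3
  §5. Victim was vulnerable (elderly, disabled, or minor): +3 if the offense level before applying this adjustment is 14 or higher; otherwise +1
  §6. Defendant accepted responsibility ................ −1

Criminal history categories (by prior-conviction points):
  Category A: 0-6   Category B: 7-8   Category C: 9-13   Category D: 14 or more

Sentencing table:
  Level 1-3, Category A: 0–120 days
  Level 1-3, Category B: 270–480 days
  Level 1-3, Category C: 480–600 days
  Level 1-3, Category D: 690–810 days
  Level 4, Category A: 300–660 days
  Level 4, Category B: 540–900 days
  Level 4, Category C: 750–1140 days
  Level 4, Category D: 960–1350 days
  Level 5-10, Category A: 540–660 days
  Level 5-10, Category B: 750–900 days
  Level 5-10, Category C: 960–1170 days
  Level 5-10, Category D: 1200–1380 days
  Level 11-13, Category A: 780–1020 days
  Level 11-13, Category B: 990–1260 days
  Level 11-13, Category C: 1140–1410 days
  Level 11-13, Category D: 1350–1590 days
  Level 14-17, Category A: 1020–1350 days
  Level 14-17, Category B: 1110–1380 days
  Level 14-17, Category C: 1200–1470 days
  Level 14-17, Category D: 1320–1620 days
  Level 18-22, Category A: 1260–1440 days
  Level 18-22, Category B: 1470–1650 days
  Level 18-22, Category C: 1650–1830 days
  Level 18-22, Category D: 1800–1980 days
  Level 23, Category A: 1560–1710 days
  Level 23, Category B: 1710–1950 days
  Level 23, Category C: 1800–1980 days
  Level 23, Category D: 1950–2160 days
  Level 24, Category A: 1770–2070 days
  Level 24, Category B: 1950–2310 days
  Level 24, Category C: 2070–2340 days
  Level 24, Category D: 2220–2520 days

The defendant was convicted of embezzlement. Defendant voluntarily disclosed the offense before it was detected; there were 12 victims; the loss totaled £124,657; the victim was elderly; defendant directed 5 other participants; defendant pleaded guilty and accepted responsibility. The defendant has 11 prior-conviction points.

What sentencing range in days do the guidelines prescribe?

2070-2340 days

Base offense level for embezzlement: 22.
§1 applies: 22 + 2 = 24.
§2 applies: 24 − 1 = 23.
§3 applies (level before this adjustment is 23 ≥ 5, so +5): 23 + 5 = 28.
§4 applies: 28 + 3 = 31.
§5 applies (level before this adjustment is 31 ≥ 14, so +3): 31 + 3 = 34.
§6 applies: 34 − 1 = 33.
Level 33 exceeds the maximum of 24; capped at 24.
Final offense level: 24.
Criminal history: 11 prior points → Category C (9-13).
Level 24 falls in the 24 band.
Grid: Level 24 × Category C = 2070-2340 days.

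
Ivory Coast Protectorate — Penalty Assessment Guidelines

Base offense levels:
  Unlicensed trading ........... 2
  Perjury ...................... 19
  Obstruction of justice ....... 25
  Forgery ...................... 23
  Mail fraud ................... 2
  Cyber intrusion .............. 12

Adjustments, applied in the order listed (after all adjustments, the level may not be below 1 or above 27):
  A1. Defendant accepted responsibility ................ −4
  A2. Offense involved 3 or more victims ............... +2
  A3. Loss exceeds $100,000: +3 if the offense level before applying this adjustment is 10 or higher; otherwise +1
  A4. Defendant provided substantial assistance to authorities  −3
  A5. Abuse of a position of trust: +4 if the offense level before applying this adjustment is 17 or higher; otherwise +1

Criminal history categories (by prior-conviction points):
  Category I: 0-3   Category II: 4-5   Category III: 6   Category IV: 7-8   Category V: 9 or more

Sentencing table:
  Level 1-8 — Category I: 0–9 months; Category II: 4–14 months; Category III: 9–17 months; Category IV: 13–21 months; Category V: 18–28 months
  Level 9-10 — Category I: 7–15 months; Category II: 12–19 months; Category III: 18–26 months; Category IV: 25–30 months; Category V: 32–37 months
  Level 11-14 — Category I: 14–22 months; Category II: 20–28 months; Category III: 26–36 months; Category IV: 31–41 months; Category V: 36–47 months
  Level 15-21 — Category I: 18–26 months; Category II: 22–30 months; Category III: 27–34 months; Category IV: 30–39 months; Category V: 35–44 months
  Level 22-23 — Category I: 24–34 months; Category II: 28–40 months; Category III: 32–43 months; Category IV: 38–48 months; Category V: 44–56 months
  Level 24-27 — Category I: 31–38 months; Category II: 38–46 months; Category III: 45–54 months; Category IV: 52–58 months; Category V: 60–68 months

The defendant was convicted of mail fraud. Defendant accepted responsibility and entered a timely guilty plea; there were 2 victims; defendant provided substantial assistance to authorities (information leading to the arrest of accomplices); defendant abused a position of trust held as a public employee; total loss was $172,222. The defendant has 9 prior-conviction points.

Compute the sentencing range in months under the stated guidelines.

Base offense level for mail fraud: 2.
A1 applies: 2 − 4 = -2.
A3 applies (level before this adjustment is -2 < 10, so +1): -2 + 1 = -1.
A4 applies: -1 − 3 = -4.
A5 applies (level before this adjustment is -4 < 17, so +1): -4 + 1 = -3.
Level -3 is below the minimum of 1; floored at 1.
Final offense level: 1.
Criminal history: 9 prior points → Category V (9+).
Level 1 falls in the 1-8 band.
Grid: Level 1-8 × Category V = 18-28 months.

18-28 months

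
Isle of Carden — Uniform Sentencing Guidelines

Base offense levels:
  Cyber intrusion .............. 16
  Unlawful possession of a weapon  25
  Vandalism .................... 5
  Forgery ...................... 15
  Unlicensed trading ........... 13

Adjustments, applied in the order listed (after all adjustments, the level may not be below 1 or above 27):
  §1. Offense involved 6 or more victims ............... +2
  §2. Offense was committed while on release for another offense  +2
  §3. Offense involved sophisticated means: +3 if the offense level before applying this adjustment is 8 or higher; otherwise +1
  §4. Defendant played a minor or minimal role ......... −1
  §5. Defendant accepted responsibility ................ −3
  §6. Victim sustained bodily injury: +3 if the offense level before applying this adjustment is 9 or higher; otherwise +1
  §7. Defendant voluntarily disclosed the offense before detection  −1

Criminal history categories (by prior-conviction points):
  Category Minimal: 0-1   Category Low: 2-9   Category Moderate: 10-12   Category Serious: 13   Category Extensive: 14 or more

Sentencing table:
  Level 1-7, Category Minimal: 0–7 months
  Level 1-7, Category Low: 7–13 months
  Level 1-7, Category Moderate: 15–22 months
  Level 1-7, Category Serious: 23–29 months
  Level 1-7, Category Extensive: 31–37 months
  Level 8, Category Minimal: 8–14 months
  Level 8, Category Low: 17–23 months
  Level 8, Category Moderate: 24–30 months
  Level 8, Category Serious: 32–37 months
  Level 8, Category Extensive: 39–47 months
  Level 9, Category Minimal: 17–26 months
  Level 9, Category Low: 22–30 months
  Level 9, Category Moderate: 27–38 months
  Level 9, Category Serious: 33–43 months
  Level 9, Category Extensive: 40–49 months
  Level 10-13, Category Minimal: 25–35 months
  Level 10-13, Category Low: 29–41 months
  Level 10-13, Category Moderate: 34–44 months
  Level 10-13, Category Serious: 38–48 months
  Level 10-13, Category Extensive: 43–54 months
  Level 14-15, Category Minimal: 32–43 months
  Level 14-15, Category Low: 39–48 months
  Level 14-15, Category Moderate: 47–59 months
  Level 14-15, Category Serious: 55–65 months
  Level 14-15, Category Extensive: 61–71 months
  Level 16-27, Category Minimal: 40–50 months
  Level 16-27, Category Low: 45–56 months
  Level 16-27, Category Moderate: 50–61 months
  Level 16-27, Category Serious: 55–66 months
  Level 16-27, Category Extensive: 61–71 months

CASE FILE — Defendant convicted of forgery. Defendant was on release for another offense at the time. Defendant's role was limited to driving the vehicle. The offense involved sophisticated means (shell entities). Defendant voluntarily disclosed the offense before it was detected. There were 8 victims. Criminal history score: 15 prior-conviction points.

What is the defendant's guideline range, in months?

Base offense level for forgery: 15.
§1 applies: 15 + 2 = 17.
§2 applies: 17 + 2 = 19.
§3 applies (level before this adjustment is 19 ≥ 8, so +3): 19 + 3 = 22.
§4 applies: 22 − 1 = 21.
§7 applies: 21 − 1 = 20.
Final offense level: 20.
Criminal history: 15 prior points → Category Extensive (14+).
Level 20 falls in the 16-27 band.
Grid: Level 16-27 × Category Extensive = 61-71 months.

61-71 months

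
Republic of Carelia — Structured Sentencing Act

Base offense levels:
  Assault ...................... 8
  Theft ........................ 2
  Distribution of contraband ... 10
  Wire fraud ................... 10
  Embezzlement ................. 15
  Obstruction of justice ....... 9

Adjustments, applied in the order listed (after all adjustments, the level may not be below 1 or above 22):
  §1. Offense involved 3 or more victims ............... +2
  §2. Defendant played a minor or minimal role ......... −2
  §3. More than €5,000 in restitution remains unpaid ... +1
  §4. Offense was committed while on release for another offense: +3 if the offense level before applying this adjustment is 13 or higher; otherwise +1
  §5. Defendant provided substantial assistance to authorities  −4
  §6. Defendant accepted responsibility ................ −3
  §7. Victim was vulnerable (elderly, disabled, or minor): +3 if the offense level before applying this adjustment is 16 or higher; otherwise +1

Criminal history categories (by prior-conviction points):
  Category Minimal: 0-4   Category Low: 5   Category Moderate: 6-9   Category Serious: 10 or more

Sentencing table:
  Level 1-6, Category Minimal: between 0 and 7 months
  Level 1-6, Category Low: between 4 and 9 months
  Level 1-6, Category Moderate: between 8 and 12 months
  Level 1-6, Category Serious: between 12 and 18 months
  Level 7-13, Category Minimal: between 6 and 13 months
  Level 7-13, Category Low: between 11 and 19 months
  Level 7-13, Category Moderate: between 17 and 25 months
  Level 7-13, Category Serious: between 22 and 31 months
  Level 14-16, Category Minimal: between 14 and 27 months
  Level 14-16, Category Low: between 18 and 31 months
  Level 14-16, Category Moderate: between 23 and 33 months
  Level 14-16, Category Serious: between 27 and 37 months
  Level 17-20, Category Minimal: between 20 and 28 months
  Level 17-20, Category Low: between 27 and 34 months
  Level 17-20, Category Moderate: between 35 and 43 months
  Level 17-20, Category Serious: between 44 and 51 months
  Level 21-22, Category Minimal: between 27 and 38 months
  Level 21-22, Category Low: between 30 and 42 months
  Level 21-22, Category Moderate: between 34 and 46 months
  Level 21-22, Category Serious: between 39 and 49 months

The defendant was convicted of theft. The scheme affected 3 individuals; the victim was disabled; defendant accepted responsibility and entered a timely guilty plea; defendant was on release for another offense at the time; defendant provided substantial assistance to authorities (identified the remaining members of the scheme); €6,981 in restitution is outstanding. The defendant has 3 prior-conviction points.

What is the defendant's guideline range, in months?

0-7 months

Base offense level for theft: 2.
§1 applies: 2 + 2 = 4.
§2 does not apply.
§3 applies: 4 + 1 = 5.
§4 applies (level before this adjustment is 5 < 13, so +1): 5 + 1 = 6.
§5 applies: 6 − 4 = 2.
§6 applies: 2 − 3 = -1.
§7 applies (level before this adjustment is -1 < 16, so +1): -1 + 1 = 0.
Level 0 is below the minimum of 1; floored at 1.
Final offense level: 1.
Criminal history: 3 prior points → Category Minimal (0-4).
Level 1 falls in the 1-6 band.
Grid: Level 1-6 × Category Minimal = 0-7 months.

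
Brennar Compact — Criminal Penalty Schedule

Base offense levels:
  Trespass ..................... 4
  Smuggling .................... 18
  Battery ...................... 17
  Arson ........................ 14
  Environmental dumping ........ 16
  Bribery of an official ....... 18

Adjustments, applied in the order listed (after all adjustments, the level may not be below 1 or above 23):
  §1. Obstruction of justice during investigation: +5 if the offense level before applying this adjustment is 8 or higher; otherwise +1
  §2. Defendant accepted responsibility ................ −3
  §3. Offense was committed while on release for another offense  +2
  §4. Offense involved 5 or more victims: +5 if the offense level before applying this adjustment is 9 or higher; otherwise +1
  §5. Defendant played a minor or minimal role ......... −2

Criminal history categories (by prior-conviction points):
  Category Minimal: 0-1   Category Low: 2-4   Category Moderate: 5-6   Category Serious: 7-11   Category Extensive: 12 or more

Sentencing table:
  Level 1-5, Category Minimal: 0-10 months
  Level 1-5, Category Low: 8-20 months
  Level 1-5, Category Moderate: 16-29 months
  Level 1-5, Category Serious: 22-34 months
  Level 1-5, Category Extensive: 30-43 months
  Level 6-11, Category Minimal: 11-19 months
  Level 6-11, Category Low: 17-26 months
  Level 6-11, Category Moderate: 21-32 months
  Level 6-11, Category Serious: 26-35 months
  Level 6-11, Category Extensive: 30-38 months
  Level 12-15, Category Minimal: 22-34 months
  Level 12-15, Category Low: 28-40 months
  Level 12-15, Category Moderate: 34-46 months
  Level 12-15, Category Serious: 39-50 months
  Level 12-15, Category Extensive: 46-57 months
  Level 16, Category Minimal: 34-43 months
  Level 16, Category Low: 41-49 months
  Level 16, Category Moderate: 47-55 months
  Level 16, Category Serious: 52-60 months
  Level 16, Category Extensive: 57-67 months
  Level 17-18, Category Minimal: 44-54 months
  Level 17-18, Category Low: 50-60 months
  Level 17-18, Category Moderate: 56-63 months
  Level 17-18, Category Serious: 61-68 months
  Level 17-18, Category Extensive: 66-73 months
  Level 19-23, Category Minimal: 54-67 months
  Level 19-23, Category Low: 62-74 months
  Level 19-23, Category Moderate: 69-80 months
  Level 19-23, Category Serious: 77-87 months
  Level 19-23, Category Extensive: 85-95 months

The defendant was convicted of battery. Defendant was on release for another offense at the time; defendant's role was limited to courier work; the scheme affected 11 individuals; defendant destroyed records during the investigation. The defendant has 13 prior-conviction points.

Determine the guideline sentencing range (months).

85-95 months

Base offense level for battery: 17.
§1 applies (level before this adjustment is 17 ≥ 8, so +5): 17 + 5 = 22.
§3 applies: 22 + 2 = 24.
§4 applies (level before this adjustment is 24 ≥ 9, so +5): 24 + 5 = 29.
§5 applies: 29 − 2 = 27.
Level 27 exceeds the maximum of 23; capped at 23.
Final offense level: 23.
Criminal history: 13 prior points → Category Extensive (12+).
Level 23 falls in the 19-23 band.
Grid: Level 19-23 × Category Extensive = 85-95 months.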